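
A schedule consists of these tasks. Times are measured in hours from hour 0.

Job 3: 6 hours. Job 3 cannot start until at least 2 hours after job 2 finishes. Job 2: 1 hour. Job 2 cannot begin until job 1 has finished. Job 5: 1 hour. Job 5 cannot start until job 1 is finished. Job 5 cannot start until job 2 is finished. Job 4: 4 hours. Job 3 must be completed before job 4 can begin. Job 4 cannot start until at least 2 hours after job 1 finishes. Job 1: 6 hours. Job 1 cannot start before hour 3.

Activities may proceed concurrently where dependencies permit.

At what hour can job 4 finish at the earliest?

22

Job 1 waits on its own release at hour 3, so it starts at hour 3 and finishes at 3 + 6 = hour 9.
Job 2 cannot begin until job 1 (finishes hour 9). It runs from hour 9 to 9 + 1 = hour 10.
Job 3 cannot begin until job 2 (finishes hour 10, plus 2-hour gap → hour 12). It runs from hour 12 to 12 + 6 = hour 18.
Job 4 needs all of job 3 (finishes hour 18); job 1 (finishes hour 9, plus 2-hour gap → hour 11). That puts its earliest start at hour 18; it finishes at 18 + 4 = hour 22.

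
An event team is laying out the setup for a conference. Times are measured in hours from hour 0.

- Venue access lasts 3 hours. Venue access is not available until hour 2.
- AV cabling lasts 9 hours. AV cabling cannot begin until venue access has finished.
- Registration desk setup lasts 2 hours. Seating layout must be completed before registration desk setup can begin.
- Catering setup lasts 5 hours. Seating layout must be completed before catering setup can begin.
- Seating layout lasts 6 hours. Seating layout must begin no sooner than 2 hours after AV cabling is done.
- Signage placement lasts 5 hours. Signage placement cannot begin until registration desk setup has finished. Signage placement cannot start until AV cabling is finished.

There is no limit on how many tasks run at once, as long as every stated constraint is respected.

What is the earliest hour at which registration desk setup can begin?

Venue access cannot begin until its own release at hour 2. It runs from hour 2 to 2 + 3 = hour 5.
AV cabling cannot begin until venue access (finishes hour 5). It runs from hour 5 to 5 + 9 = hour 14.
Seating layout cannot begin until AV cabling (finishes hour 14, plus 2-hour gap → hour 16). It runs from hour 16 to 16 + 6 = hour 22.
Registration desk setup waits on seating layout (finishes hour 22), so the earliest it can start is hour 22.

22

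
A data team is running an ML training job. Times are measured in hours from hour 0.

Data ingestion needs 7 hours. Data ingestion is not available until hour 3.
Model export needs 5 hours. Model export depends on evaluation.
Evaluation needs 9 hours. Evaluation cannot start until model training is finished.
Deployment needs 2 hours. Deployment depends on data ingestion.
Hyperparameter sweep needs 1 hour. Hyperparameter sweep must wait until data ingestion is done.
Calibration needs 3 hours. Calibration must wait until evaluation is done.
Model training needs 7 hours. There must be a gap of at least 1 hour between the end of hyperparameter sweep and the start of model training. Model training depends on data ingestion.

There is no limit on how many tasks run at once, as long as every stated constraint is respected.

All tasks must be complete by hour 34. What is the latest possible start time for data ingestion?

To finish by hour 34, calibration (duration 3) must start no later than hour 31.
Model export has no dependents, so it just needs to finish by hour 34. Starting by 34 − 5 = hour 29 achieves that.
Evaluation has several dependents: calibration (must start by hour 31); model export (must start by hour 29). The earliest of those limits is hour 29, so evaluation must start by 29 − 9 = hour 20.
Model training has to be done before evaluation (must start by hour 20). That means finishing by hour 20, i.e. starting by 20 − 7 = hour 13.
Hyperparameter sweep has to be done before model training (must start by hour 13, minus 1-hour gap → hour 12). That means finishing by hour 12, i.e. starting by 12 − 1 = hour 11.
Deployment must finish by hour 34; it takes 2 hours, so it must start by 34 − 2 = hour 32.
For data ingestion: hyperparameter sweep (must start by hour 11); model training (must start by hour 13); deployment (must start by hour 32). The most restrictive is hour 11; with a 7-hour duration, data ingestion must start by hour 4.

4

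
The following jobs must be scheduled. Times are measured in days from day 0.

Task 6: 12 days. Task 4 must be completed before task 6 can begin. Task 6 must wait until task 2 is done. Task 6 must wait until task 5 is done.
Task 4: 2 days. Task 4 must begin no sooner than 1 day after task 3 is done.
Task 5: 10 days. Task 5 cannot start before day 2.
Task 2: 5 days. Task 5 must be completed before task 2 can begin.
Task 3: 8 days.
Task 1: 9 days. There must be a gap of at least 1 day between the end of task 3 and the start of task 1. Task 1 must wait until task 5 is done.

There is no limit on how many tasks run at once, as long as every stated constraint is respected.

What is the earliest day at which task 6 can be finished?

29

Task 5 waits on its own release at day 2, so it starts at day 2 and finishes at 2 + 10 = day 12.
After task 5 (finishes day 12), task 2 can start at day 12 and finishes at day 17.
Task 3 has no prerequisites, so it starts at day 0 and finishes at day 8.
Task 4 cannot begin until task 3 (finishes day 8, plus 1-day gap → day 9). It runs from day 9 to 9 + 2 = day 11.
For task 6: task 4 (finishes day 11); task 2 (finishes day 17); task 5 (finishes day 12). Taking the maximum gives a start of day 17, and it finishes at 17 + 12 = day 29.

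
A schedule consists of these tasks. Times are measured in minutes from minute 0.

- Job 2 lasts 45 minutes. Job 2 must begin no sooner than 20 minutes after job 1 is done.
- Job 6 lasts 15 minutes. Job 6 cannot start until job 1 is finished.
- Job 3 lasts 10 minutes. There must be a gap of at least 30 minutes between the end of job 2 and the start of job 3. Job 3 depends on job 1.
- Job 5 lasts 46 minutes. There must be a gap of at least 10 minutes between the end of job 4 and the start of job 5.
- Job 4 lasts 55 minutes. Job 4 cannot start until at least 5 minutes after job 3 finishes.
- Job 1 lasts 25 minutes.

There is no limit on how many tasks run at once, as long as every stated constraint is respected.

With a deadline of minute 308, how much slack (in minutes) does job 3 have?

62

Job 1 can start immediately at minute 0; it finishes at minute 25.
Job 2 cannot begin until job 1 (finishes minute 25, plus 20-minute gap → minute 45). It runs from minute 45 to 45 + 45 = minute 90.
Job 3 cannot start until job 2 (finishes minute 90, plus 30-minute gap → minute 120); job 1 (finishes minute 25). The controlling bound is minute 120, so job 3 finishes at 120 + 10 = minute 130.

Working backward from the deadline:
Nothing follows job 5; the deadline of minute 308 is its only limit. It must start by 308 − 46 = minute 262.
Job 4 feeds into job 5 (must start by minute 262, minus 10-minute gap → minute 252); so job 4 must finish by minute 252 and therefore start by minute 197.
Job 3 has to be done before job 4 (must start by minute 197, minus 5-minute gap → minute 192). That means finishing by minute 192, i.e. starting by 192 − 10 = minute 182.
So job 3 can start as early as minute 120 and as late as minute 182, giving 182 − 120 = 62 minutes of slack.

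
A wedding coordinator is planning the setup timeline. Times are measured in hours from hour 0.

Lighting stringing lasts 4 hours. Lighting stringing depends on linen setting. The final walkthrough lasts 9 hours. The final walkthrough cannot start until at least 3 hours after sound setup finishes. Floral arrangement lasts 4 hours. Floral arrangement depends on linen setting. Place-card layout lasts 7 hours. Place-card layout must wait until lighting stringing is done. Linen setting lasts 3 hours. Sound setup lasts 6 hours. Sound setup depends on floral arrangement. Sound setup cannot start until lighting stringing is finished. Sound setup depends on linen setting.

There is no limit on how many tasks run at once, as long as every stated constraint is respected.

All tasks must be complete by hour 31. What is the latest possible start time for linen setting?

6

The final walkthrough must finish by hour 31; it takes 9 hours, so it must start by 31 − 9 = hour 22.
Sound setup has to be done before the final walkthrough (must start by hour 22, minus 3-hour gap → hour 19). That means finishing by hour 19, i.e. starting by 19 − 6 = hour 13.
Floral arrangement feeds into sound setup (must start by hour 13); so floral arrangement must finish by hour 13 and therefore start by hour 9.
Place-card layout has no dependents, so it just needs to finish by hour 31. Starting by 31 − 7 = hour 24 achieves that.
For lighting stringing: sound setup (must start by hour 13); place-card layout (must start by hour 24). The most restrictive is hour 13; with a 4-hour duration, lighting stringing must start by hour 9.
Linen setting feeds floral arrangement (must start by hour 9); lighting stringing (must start by hour 9); sound setup (must start by hour 13). Taking the minimum, linen setting must finish by hour 9 and start by 9 − 3 = hour 6.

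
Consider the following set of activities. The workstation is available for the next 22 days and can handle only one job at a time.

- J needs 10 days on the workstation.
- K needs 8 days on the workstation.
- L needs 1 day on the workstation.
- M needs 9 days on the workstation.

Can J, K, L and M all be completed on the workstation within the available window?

Running back to back, the jobs need 10 + 8 + 1 + 9 = 28 days on the workstation.
Since 28 > 22, they cannot all fit.

No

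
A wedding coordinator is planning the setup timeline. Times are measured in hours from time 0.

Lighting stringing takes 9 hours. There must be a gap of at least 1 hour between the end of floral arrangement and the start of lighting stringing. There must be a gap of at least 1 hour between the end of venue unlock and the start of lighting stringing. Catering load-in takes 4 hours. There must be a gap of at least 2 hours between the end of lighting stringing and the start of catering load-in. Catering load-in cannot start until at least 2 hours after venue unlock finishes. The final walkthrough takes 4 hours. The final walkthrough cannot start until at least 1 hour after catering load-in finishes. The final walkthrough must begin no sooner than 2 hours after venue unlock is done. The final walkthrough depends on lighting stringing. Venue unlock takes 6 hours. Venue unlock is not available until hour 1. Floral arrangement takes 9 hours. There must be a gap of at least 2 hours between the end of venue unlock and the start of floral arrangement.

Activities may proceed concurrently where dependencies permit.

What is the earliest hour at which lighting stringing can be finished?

Venue unlock waits on its own release at hour 1, so it starts at hour 1 and finishes at 1 + 6 = hour 7.
After venue unlock (finishes hour 7, plus 2-hour gap → hour 9), floral arrangement can start at hour 9 and finishes at hour 18.
Lighting stringing cannot start until floral arrangement (finishes hour 18, plus 1-hour gap → hour 19); venue unlock (finishes hour 7, plus 1-hour gap → hour 8). The controlling bound is hour 19, so lighting stringing finishes at 19 + 9 = hour 28.

28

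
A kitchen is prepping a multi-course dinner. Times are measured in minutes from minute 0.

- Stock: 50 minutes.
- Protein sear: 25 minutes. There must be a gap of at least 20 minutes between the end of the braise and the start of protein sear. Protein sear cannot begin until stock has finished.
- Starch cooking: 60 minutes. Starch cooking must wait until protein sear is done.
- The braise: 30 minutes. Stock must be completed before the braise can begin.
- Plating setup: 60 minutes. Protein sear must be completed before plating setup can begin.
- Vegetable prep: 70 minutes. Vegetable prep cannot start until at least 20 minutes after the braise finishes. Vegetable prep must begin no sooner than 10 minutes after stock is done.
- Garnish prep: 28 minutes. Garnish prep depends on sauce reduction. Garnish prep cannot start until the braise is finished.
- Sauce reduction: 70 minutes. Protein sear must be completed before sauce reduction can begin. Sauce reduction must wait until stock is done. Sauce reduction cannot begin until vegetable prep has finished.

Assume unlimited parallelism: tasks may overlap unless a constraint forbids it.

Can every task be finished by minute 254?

No

Stock can start immediately at minute 0; it finishes at minute 50.
The braise cannot begin until stock (finishes minute 50). It runs from minute 50 to 50 + 30 = minute 80.
Vegetable prep needs all of the braise (finishes minute 80, plus 20-minute gap → minute 100); stock (finishes minute 50, plus 10-minute gap → minute 60). That puts its earliest start at minute 100; it finishes at 100 + 70 = minute 170.
For protein sear: the braise (finishes minute 80, plus 20-minute gap → minute 100); stock (finishes minute 50). Taking the maximum gives a start of minute 100, and it finishes at 100 + 25 = minute 125.
Plating setup waits on protein sear (finishes minute 125), so it starts at minute 125 and finishes at 125 + 60 = minute 185.
Starch cooking cannot begin until protein sear (finishes minute 125). It runs from minute 125 to 125 + 60 = minute 185.
Sauce reduction needs all of protein sear (finishes minute 125); stock (finishes minute 50); vegetable prep (finishes minute 170). That puts its earliest start at minute 170; it finishes at 170 + 70 = minute 240.
Garnish prep has to wait for sauce reduction (finishes minute 240); the braise (finishes minute 80). The latest of these is minute 240, so garnish prep runs minute 240 to 240 + 28 = minute 268.
The earliest everything can be done is minute 268, which is after the deadline of 254, so it is not possible.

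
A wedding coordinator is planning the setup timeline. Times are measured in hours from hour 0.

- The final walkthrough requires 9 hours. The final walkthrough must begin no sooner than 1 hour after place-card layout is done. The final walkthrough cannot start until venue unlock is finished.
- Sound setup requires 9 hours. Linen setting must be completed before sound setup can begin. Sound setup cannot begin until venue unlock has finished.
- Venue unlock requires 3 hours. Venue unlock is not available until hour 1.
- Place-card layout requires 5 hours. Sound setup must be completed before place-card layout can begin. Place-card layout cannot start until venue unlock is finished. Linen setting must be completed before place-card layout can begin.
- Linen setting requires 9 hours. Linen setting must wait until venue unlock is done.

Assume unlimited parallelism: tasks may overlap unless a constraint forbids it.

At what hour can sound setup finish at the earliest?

After its own release at hour 1, venue unlock can start at hour 1 and finishes at hour 4.
After venue unlock (finishes hour 4), linen setting can start at hour 4 and finishes at hour 13.
For sound setup: linen setting (finishes hour 13); venue unlock (finishes hour 4). Taking the maximum gives a start of hour 13, and it finishes at 13 + 9 = hour 22.

22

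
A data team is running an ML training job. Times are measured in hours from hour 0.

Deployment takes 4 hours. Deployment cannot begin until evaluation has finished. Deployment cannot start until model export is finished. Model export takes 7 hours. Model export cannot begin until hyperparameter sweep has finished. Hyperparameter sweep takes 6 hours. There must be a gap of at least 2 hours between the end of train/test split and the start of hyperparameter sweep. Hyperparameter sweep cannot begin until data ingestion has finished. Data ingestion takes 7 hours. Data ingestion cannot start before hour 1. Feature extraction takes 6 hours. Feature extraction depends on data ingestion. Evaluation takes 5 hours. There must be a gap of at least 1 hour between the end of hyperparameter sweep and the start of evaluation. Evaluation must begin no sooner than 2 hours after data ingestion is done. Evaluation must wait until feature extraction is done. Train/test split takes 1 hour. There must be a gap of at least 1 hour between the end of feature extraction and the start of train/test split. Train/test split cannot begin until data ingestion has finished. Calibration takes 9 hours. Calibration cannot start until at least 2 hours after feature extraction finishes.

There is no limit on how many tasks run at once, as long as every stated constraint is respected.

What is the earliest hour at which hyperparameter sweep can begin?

After its own release at hour 1, data ingestion can start at hour 1 and finishes at hour 8.
After data ingestion (finishes hour 8), feature extraction can start at hour 8 and finishes at hour 14.
Train/test split has to wait for feature extraction (finishes hour 14, plus 1-hour gap → hour 15); data ingestion (finishes hour 8). The latest of these is hour 15, so train/test split runs hour 15 to 15 + 1 = hour 16.
Hyperparameter sweep waits on train/test split (finishes hour 16, plus 2-hour gap → hour 18); data ingestion (finishes hour 8). The latest of these is hour 18, which is the earliest hyperparameter sweep can start.

18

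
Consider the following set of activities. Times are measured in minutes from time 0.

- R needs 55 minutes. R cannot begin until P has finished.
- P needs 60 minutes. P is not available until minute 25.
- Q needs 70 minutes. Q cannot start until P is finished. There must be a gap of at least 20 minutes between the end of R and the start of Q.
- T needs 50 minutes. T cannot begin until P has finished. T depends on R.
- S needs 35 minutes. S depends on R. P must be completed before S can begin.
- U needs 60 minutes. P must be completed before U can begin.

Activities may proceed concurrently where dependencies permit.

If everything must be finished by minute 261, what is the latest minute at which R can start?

Nothing follows Q; the deadline of minute 261 is its only limit. It must start by 261 − 70 = minute 191.
To finish by minute 261, S (duration 35) must start no later than minute 226.
T has no dependents, so it just needs to finish by minute 261. Starting by 261 − 50 = minute 211 achieves that.
For R: Q (must start by minute 191, minus 20-minute gap → minute 171); S (must start by minute 226); T (must start by minute 211). The most restrictive is minute 171; with a 55-minute duration, R must start by minute 116.

116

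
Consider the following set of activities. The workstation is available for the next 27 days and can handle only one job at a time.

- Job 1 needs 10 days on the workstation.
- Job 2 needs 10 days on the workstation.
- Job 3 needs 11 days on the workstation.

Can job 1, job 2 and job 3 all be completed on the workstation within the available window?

Running back to back, the jobs need 10 + 10 + 11 = 31 days on the workstation.
Since 31 > 27, they cannot all fit.

No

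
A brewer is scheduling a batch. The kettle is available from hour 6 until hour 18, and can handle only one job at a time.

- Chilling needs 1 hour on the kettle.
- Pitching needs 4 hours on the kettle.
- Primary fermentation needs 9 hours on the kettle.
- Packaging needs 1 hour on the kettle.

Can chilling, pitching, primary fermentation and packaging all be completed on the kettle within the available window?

No

The kettle window is 18 − 6 = 12 hours.
Running back to back, the jobs need 1 + 4 + 9 + 1 = 15 hours on the kettle.
Since 15 > 12, they cannot all fit.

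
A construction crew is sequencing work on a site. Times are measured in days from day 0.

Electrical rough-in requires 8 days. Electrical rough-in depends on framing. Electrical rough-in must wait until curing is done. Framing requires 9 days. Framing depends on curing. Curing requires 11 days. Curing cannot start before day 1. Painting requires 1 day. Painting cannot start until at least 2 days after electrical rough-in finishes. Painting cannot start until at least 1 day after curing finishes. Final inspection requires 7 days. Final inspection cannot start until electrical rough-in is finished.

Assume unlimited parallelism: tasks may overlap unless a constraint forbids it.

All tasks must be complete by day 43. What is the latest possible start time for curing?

8

Painting must finish by day 43; it takes 1 day, so it must start by 43 − 1 = day 42.
Final inspection has no dependents, so it just needs to finish by day 43. Starting by 43 − 7 = day 36 achieves that.
Electrical rough-in feeds painting (must start by day 42, minus 2-day gap → day 40); final inspection (must start by day 36). Taking the minimum, electrical rough-in must finish by day 36 and start by 36 − 8 = day 28.
Framing has to be done before electrical rough-in (must start by day 28). That means finishing by day 28, i.e. starting by 28 − 9 = day 19.
Curing feeds framing (must start by day 19); electrical rough-in (must start by day 28); painting (must start by day 42, minus 1-day gap → day 41). Taking the minimum, curing must finish by day 19 and start by 19 − 11 = day 8.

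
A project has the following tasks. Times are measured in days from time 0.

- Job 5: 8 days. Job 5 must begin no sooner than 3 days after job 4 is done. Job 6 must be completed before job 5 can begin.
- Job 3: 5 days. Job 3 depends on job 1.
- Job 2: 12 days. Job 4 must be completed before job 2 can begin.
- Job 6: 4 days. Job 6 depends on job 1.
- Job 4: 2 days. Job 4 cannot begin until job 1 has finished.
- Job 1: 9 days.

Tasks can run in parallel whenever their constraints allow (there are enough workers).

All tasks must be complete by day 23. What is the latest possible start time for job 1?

0

Nothing follows job 3; the deadline of day 23 is its only limit. It must start by 23 − 5 = day 18.
Nothing follows job 2; the deadline of day 23 is its only limit. It must start by 23 − 12 = day 11.
To finish by day 23, job 5 (duration 8) must start no later than day 15.
Job 4 feeds job 2 (must start by day 11); job 5 (must start by day 15, minus 3-day gap → day 12). Taking the minimum, job 4 must finish by day 11 and start by 11 − 2 = day 9.
Job 6 feeds into job 5 (must start by day 15); so job 6 must finish by day 15 and therefore start by day 11.
Job 1 has several dependents: job 3 (must start by day 18); job 4 (must start by day 9); job 6 (must start by day 11). The earliest of those limits is day 9, so job 1 must start by 9 − 9 = day 0.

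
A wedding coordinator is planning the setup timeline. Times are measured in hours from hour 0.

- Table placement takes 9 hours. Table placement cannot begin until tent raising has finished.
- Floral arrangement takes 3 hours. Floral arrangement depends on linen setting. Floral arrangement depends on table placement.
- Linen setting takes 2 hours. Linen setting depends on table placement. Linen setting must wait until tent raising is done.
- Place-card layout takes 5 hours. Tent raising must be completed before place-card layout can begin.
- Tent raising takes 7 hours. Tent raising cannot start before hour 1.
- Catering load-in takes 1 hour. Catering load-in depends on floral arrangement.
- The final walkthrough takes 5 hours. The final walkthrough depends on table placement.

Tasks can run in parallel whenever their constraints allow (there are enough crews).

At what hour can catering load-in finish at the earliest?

Tent raising waits on its own release at hour 1, so it starts at hour 1 and finishes at 1 + 7 = hour 8.
After tent raising (finishes hour 8), table placement can start at hour 8 and finishes at hour 17.
For linen setting: table placement (finishes hour 17); tent raising (finishes hour 8). Taking the maximum gives a start of hour 17, and it finishes at 17 + 2 = hour 19.
For floral arrangement: linen setting (finishes hour 19); table placement (finishes hour 17). Taking the maximum gives a start of hour 19, and it finishes at 19 + 3 = hour 22.
Catering load-in waits on floral arrangement (finishes hour 22), so it starts at hour 22 and finishes at 22 + 1 = hour 23.

23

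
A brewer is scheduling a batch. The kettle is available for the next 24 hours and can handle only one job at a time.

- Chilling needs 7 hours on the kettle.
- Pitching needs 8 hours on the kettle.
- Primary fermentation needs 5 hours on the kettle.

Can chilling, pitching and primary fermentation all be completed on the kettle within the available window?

Running back to back, the jobs need 7 + 8 + 5 = 20 hours on the kettle.
Since 20 ≤ 24, they fit within the window.

Yes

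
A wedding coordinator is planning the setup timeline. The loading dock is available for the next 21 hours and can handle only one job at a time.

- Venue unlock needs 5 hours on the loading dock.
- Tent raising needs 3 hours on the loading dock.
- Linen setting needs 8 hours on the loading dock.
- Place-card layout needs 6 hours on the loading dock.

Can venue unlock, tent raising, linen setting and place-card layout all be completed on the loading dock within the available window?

No

Running back to back, the jobs need 5 + 3 + 8 + 6 = 22 hours on the loading dock.
Since 22 > 21, they cannot all fit.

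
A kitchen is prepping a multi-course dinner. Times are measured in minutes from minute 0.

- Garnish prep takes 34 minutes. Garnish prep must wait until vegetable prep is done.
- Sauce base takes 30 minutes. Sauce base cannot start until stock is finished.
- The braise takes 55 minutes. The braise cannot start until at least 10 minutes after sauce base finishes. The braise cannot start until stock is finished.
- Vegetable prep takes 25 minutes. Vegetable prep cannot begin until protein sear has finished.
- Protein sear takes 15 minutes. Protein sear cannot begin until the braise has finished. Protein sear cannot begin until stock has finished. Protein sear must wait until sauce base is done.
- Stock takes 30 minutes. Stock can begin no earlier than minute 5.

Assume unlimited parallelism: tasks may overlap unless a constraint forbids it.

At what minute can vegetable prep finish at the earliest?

Stock waits on its own release at minute 5, so it starts at minute 5 and finishes at 5 + 30 = minute 35.
Sauce base waits on stock (finishes minute 35), so it starts at minute 35 and finishes at 35 + 30 = minute 65.
For the braise: sauce base (finishes minute 65, plus 10-minute gap → minute 75); stock (finishes minute 35). Taking the maximum gives a start of minute 75, and it finishes at 75 + 55 = minute 130.
Protein sear has to wait for the braise (finishes minute 130); stock (finishes minute 35); sauce base (finishes minute 65). The latest of these is minute 130, so protein sear runs minute 130 to 130 + 15 = minute 145.
Vegetable prep waits on protein sear (finishes minute 145), so it starts at minute 145 and finishes at 145 + 25 = minute 170.

170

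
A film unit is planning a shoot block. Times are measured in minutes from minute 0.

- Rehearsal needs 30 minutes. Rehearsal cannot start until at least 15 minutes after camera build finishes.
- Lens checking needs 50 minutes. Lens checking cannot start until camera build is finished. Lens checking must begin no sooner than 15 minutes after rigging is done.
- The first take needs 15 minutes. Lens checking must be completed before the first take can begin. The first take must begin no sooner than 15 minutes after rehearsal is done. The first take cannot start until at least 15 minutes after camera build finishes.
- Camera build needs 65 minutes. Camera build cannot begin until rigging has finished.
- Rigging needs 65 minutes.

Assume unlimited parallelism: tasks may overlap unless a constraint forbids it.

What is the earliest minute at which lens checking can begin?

130

Rigging can start immediately at minute 0; it finishes at minute 65.
Camera build cannot begin until rigging (finishes minute 65). It runs from minute 65 to 65 + 65 = minute 130.
Lens checking waits on camera build (finishes minute 130); rigging (finishes minute 65, plus 15-minute gap → minute 80). The latest of these is minute 130, which is the earliest lens checking can start.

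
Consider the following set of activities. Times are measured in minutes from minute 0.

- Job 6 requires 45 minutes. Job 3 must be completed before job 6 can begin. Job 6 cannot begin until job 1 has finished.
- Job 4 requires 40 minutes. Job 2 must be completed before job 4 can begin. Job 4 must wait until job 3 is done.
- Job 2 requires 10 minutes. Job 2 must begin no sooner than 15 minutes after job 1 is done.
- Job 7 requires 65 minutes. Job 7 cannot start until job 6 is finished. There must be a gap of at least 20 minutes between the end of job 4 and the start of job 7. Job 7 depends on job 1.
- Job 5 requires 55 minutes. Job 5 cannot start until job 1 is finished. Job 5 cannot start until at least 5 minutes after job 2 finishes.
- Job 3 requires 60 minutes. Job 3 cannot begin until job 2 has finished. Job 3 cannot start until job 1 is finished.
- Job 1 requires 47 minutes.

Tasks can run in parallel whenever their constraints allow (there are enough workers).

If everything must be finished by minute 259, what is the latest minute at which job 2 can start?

64

Nothing follows job 7; the deadline of minute 259 is its only limit. It must start by 259 − 65 = minute 194.
Job 4 has to be done before job 7 (must start by minute 194, minus 20-minute gap → minute 174). That means finishing by minute 174, i.e. starting by 174 − 40 = minute 134.
Job 6 has to be done before job 7 (must start by minute 194). That means finishing by minute 194, i.e. starting by 194 − 45 = minute 149.
Job 3 feeds job 4 (must start by minute 134); job 6 (must start by minute 149). Taking the minimum, job 3 must finish by minute 134 and start by 134 − 60 = minute 74.
Nothing follows job 5; the deadline of minute 259 is its only limit. It must start by 259 − 55 = minute 204.
Job 2 feeds job 3 (must start by minute 74); job 4 (must start by minute 134); job 5 (must start by minute 204, minus 5-minute gap → minute 199). Taking the minimum, job 2 must finish by minute 74 and start by 74 − 10 = minute 64.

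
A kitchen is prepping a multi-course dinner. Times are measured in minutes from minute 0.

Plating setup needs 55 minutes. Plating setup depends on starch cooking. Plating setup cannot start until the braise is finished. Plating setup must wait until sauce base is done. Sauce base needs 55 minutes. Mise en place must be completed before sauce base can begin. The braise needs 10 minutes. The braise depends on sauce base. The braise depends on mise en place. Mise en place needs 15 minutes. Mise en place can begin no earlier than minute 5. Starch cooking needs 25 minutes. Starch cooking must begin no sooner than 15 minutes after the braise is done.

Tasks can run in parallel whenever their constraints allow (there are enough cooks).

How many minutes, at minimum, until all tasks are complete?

Mise en place cannot begin until its own release at minute 5. It runs from minute 5 to 5 + 15 = minute 20.
After mise en place (finishes minute 20), sauce base can start at minute 20 and finishes at minute 75.
For the braise: sauce base (finishes minute 75); mise en place (finishes minute 20). Taking the maximum gives a start of minute 75, and it finishes at 75 + 10 = minute 85.
Starch cooking waits on the braise (finishes minute 85, plus 15-minute gap → minute 100), so it starts at minute 100 and finishes at 100 + 25 = minute 125.
Plating setup cannot start until starch cooking (finishes minute 125); the braise (finishes minute 85); sauce base (finishes minute 75). The controlling bound is minute 125, so plating setup finishes at 125 + 55 = minute 180.
All tasks are finished once the last one completes. Finish times: Mise en place at 20, Sauce base at 75, The braise at 85, Starch cooking at 125, Plating setup at 180. The latest is minute 180.

180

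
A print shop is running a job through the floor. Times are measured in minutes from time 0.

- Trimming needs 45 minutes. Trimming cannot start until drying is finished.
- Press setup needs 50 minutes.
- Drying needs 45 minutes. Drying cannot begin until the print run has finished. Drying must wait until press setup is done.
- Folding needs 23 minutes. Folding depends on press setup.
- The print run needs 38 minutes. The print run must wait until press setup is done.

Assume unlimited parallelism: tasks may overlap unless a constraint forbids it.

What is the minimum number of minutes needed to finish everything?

Nothing blocks press setup, so it runs from minute 0 to minute 50.
Folding cannot begin until press setup (finishes minute 50). It runs from minute 50 to 50 + 23 = minute 73.
The print run waits on press setup (finishes minute 50), so it starts at minute 50 and finishes at 50 + 38 = minute 88.
Drying needs all of the print run (finishes minute 88); press setup (finishes minute 50). That puts its earliest start at minute 88; it finishes at 88 + 45 = minute 133.
Trimming cannot begin until drying (finishes minute 133). It runs from minute 133 to 133 + 45 = minute 178.
All tasks are finished once the last one completes. Finish times: Press setup at 50, The print run at 88, Drying at 133, Trimming at 178, Folding at 73. The latest is minute 178.

178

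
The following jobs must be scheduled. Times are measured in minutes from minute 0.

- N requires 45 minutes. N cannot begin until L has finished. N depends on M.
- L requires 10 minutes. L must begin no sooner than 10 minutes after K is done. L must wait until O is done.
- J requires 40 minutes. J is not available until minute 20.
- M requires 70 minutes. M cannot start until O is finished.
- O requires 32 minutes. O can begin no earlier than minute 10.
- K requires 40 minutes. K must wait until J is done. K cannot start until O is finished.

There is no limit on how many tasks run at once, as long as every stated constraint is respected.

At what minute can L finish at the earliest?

After its own release at minute 10, O can start at minute 10 and finishes at minute 42.
J waits on its own release at minute 20, so it starts at minute 20 and finishes at 20 + 40 = minute 60.
K cannot start until J (finishes minute 60); O (finishes minute 42). The controlling bound is minute 60, so K finishes at 60 + 40 = minute 100.
L has to wait for K (finishes minute 100, plus 10-minute gap → minute 110); O (finishes minute 42). The latest of these is minute 110, so L runs minute 110 to 110 + 10 = minute 120.

120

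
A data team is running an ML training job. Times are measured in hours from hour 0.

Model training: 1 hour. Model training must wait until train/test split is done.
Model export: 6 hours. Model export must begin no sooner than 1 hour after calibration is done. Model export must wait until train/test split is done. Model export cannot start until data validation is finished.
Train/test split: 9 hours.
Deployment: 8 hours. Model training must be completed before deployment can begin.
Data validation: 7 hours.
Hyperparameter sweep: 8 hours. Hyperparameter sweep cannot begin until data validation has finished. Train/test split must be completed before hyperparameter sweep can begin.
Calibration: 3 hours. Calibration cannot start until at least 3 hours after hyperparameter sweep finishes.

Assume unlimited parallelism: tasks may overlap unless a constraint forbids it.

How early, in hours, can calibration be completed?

23

Nothing blocks train/test split, so it runs from hour 0 to hour 9.
Data validation has no prerequisites, so it starts at hour 0 and finishes at hour 7.
Hyperparameter sweep cannot start until data validation (finishes hour 7); train/test split (finishes hour 9). The controlling bound is hour 9, so hyperparameter sweep finishes at 9 + 8 = hour 17.
After hyperparameter sweep (finishes hour 17, plus 3-hour gap → hour 20), calibration can start at hour 20 and finishes at hour 23.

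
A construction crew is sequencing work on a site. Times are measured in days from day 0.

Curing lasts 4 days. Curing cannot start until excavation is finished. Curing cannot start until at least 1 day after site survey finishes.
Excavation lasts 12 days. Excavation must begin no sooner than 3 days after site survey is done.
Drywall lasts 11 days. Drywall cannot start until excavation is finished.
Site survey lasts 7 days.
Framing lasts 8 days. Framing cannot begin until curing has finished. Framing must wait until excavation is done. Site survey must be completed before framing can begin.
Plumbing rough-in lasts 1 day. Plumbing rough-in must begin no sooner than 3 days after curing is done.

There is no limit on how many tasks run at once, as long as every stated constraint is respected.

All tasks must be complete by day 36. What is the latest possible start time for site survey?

2

Framing must finish by day 36; it takes 8 days, so it must start by 36 − 8 = day 28.
Plumbing rough-in must finish by day 36; it takes 1 day, so it must start by 36 − 1 = day 35.
Curing must finish in time for framing (must start by day 28); plumbing rough-in (must start by day 35, minus 3-day gap → day 32). The tightest is day 28, so curing must start by 28 − 4 = day 24.
Drywall has no dependents, so it just needs to finish by day 36. Starting by 36 − 11 = day 25 achieves that.
Excavation feeds curing (must start by day 24); framing (must start by day 28); drywall (must start by day 25). Taking the minimum, excavation must finish by day 24 and start by 24 − 12 = day 12.
Site survey feeds excavation (must start by day 12, minus 3-day gap → day 9); curing (must start by day 24, minus 1-day gap → day 23); framing (must start by day 28). Taking the minimum, site survey must finish by day 9 and start by 9 − 7 = day 2.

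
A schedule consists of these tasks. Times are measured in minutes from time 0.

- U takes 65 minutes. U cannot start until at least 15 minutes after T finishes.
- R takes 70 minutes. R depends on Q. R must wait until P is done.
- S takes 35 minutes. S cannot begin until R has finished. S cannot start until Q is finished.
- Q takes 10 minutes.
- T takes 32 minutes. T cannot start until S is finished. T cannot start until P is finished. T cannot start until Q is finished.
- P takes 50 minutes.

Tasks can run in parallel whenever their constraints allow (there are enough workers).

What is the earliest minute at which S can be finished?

155

Q can start immediately at minute 0; it finishes at minute 10.
P has no prerequisites, so it starts at minute 0 and finishes at minute 50.
R cannot start until Q (finishes minute 10); P (finishes minute 50). The controlling bound is minute 50, so R finishes at 50 + 70 = minute 120.
For S: R (finishes minute 120); Q (finishes minute 10). Taking the maximum gives a start of minute 120, and it finishes at 120 + 35 = minute 155.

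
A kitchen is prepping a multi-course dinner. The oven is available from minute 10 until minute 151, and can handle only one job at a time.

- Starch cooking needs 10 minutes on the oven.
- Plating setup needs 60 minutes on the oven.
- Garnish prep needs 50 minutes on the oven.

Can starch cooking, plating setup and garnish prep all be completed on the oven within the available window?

The oven window is 151 − 10 = 141 minutes.
Running back to back, the jobs need 10 + 60 + 50 = 120 minutes on the oven.
Since 120 ≤ 141, they fit within the window.

Yes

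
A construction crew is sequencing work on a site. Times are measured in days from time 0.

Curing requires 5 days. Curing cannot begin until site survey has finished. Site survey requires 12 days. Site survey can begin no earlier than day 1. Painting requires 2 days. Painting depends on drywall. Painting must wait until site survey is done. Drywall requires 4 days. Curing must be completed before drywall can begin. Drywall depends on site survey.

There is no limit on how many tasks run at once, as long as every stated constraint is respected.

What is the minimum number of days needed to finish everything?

Site survey cannot begin until its own release at day 1. It runs from day 1 to 1 + 12 = day 13.
Curing waits on site survey (finishes day 13), so it starts at day 13 and finishes at 13 + 5 = day 18.
Drywall needs all of curing (finishes day 18); site survey (finishes day 13). That puts its earliest start at day 18; it finishes at 18 + 4 = day 22.
Painting cannot start until drywall (finishes day 22); site survey (finishes day 13). The controlling bound is day 22, so painting finishes at 22 + 2 = day 24.
All tasks are finished once the last one completes. Finish times: Site survey at 13, Curing at 18, Drywall at 22, Painting at 24. The latest is day 24.

24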